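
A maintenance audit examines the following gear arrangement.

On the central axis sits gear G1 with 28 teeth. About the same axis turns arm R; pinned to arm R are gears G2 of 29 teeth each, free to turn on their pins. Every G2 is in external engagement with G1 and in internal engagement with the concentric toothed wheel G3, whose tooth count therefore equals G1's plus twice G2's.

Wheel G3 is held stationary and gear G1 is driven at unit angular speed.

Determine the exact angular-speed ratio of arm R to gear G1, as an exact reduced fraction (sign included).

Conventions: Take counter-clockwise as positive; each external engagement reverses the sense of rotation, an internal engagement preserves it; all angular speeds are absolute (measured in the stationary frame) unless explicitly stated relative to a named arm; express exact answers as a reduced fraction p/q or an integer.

class = planetary set [G3 = 28+2·29 = 86; Willis about the carrier]
ring teeth: 28 + 2·29 = 86
28(ω_sun−ω_arm) = −86(ω_ring−ω_arm),  ω_ring = 0, ω_sun = 1
28(1−ω_arm) = −86(0−ω_arm)  ⇒  114·ω_arm = 28  ⇒  ω_arm = 14/57
ω_out/ω_in = 14/57

14/57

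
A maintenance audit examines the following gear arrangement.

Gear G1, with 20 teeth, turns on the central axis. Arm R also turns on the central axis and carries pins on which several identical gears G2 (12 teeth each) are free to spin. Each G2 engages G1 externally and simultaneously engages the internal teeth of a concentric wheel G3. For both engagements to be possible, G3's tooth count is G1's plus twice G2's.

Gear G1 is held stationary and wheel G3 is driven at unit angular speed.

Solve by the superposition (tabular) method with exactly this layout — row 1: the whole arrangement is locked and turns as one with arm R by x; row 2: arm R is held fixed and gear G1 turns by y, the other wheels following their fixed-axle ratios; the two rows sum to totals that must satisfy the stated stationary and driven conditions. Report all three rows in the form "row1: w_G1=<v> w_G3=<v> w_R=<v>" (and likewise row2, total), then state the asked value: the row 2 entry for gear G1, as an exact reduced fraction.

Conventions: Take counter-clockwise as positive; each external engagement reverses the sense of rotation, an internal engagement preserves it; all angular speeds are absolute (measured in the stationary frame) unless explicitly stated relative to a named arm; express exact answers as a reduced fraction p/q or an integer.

row1: w_G1=11/16 w_G3=11/16 w_R=11/16
row2: w_G1=-11/16 w_G3=5/16 w_R=0
total: w_G1=0 w_G3=1 w_R=11/16
asked value: -11/16

class = planetary set [G3 = 20+2·12 = 44; Willis about the carrier]
row 1: whole set turns with the arm by x
row 2: sun turns y, ring = −(20/44)·y, arm 0
boundary: total ω_sun = x + y = 0 and total ω_ring = x − (20/44)·y = 1  ⇒  y = -11/16, x = 11/16
row 2 ring = −(20/44)·(-11/16) = 5/16
totals (row 1 + row 2): sun 11/16 + (-11/16) = 0, ring 11/16 + 5/16 = 1, arm 11/16 + 0 = 11/16
asked cell (row2, sun) = -11/16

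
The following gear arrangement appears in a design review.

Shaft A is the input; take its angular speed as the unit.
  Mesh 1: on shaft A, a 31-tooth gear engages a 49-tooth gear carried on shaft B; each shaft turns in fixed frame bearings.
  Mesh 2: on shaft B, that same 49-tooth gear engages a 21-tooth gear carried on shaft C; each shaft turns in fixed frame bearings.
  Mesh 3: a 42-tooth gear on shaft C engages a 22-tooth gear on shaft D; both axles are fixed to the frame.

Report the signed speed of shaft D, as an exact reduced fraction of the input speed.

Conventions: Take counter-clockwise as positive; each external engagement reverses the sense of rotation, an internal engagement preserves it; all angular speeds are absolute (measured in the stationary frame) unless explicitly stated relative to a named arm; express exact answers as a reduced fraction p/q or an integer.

-31/11

3-mesh fixed-axis compound train (all bearings frame-fixed)
mesh 1 [31T→49T]: |ω|/ω_in = 1×31/49 = 31/49, sense flips to −
mesh 2 [49T→21T]: |ω|/ω_in = (31/49)×49/21 = 31/21, sense flips to +
mesh 3 [42T→22T]: |ω|/ω_in = (31/21)×42/22 = 31/11, sense flips to −
signed output speed (× input speed) = -31/11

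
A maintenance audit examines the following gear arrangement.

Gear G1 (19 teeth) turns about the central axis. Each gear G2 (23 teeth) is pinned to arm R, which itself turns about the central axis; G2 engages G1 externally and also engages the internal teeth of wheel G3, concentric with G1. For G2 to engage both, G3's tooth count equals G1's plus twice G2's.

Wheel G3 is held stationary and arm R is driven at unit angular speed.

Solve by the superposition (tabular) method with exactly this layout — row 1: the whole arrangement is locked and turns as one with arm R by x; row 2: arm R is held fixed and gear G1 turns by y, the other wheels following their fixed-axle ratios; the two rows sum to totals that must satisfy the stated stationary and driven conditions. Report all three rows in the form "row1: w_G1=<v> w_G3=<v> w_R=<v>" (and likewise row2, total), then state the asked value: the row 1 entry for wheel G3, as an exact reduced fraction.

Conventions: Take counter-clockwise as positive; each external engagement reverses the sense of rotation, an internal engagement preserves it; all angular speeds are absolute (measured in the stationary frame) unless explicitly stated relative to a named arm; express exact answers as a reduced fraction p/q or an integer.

row1: w_G1=1 w_G3=1 w_R=1
row2: w_G1=65/19 w_G3=-1 w_R=0
total: w_G1=84/19 w_G3=0 w_R=1
asked value: 1

planetary set (19T centre, 23T on arm, 65T internal) — Willis relation
superposition row 1 [locked train]: every member turns x
superposition row 2 [arm held]: sun y, ring −(19/65)·y, arm 0
boundary: total ω_ring = x − (19/65)·y = 0 and total ω_arm = x = 1  ⇒  y = 65/19, x = 1
row 2 ring = −(19/65)·65/19 = -1
totals (row 1 + row 2): sun 1 + 65/19 = 84/19, ring 1 + (-1) = 0, arm 1 + 0 = 1
asked cell (row1, ring) = 1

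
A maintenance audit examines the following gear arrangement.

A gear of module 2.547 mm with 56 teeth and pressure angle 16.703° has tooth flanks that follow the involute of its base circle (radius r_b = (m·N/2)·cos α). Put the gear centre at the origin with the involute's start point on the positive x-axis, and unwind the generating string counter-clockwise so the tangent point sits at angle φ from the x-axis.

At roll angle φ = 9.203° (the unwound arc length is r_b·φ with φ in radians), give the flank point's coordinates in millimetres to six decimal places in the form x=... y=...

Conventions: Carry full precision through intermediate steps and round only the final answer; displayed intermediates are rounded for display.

class = single-mesh tooth geometry [base-circle involute, m = 2.547, 56T]
pitch radius r_p = m·N/2 = 2.547·56/2 = 71.316000
base radius r_b = r_p·cos α = 71.316000·cos 16.703° = 68.306996
roll angle φ = 9.203° = 0.16062265 rad
x = r_b·(cos φ + φ·sin φ) = 69.182469
y = r_b·(sin φ − φ·cos φ) = 0.094112

x=69.182469 y=0.094112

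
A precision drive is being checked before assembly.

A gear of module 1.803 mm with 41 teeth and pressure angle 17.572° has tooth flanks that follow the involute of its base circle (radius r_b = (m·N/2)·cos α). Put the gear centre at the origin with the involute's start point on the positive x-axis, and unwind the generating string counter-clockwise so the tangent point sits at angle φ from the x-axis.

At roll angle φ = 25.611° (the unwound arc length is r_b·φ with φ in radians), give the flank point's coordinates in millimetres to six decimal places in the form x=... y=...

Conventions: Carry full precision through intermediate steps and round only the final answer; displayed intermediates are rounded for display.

x=38.583172 y=1.028217

class = single-mesh tooth geometry [base-circle involute, m = 1.803, 41T]
pitch radius r_p = m·N/2 = 1.803·41/2 = 36.961500
base radius r_b = r_p·cos α = 36.961500·cos 17.572° = 35.236814
roll angle φ = 25.611° = 0.44699627 rad
x = r_b·(cos φ + φ·sin φ) = 38.583172
y = r_b·(sin φ − φ·cos φ) = 1.028217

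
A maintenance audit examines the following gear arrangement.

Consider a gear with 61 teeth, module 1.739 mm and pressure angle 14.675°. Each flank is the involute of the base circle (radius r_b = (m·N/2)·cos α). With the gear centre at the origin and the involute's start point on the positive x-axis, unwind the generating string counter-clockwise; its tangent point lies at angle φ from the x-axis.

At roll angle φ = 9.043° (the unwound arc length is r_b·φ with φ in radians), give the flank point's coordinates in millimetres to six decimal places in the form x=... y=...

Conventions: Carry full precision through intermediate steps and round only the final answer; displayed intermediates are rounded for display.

recognized (one wheel, involute flank): single-mesh tooth geometry, m = 1.739, N = 61
pitch radius r_p = m·N/2 = 1.739·61/2 = 53.039500
base radius r_b = r_p·cos α = 53.039500·cos 14.675° = 51.309266
roll angle φ = 9.043° = 0.15783012 rad
x = r_b·(cos φ + φ·sin φ) = 51.944357
y = r_b·(sin φ − φ·cos φ) = 0.067075

x=51.944357 y=0.067075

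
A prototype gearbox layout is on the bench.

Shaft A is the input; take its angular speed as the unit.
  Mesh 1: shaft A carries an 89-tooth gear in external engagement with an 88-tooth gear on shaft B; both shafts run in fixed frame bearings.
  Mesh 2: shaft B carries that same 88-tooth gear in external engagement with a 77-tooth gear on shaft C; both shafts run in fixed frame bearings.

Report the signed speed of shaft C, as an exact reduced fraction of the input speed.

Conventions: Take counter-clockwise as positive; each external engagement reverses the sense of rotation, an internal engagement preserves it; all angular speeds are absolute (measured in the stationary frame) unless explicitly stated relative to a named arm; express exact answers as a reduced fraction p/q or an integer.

2-mesh fixed-axis compound train (all bearings frame-fixed)
mesh 1 [89T→88T]: |ω|/ω_in = 1×89/88 = 89/88, sense flips to −
mesh 2 [88T→77T]: |ω|/ω_in = (89/88)×88/77 = 89/77, sense flips to +
signed output speed (× input speed) = 89/77

89/77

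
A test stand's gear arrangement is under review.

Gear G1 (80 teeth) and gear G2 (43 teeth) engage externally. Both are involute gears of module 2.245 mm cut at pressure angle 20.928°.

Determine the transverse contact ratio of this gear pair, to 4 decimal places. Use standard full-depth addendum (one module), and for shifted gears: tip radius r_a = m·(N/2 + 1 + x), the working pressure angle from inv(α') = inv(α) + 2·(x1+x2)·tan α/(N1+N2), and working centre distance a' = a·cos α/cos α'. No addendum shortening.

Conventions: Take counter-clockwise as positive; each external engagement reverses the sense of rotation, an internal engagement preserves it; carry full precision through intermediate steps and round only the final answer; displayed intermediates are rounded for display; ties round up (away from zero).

single-mesh involute tooth geometry (80T engaging 43T at module 2.245)
base radii: r_b1 = 83.875896, r_b2 = 45.083294
tip radii: r_a1 = 92.045000, r_a2 = 50.512500
no profile shift: α' = α, a' = a
action lengths: √(r_a1²−r_b1²) = 37.909313, √(r_a2²−r_b2²) = 22.781774
base pitch p_b = π·m·cos α = 6.587598
CR = (37.909313 + 22.781774 − 138.067500·sin 20.92800°)/6.587598 = 1.726599
contact ratio ≈ 1.7266

1.7266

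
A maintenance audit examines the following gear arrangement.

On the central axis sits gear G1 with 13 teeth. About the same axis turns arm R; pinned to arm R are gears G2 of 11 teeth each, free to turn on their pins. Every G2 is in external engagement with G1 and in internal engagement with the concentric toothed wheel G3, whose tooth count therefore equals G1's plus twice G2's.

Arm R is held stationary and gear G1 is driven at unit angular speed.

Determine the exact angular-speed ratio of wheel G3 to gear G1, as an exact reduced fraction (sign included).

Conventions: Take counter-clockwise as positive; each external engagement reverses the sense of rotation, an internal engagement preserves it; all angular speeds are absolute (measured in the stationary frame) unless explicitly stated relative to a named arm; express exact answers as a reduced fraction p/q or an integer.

recognized (axles ride arm R): planetary set, 13/11/35 teeth
ring teeth: 13 + 2·11 = 35
13(ω_sun−ω_arm) = −35(ω_ring−ω_arm),  ω_arm = 0, ω_sun = 1
ω_ring = 0 − (13/35)(1−0) = -13/35
ω_out/ω_in = -13/35

-13/35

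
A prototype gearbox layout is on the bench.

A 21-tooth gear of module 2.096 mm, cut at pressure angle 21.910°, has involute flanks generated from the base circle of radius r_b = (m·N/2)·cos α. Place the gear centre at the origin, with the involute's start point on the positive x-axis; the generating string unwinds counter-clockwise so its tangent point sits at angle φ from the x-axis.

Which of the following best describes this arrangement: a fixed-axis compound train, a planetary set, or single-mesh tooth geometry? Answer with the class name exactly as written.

topology: single-mesh involute geometry — m = 2.096, N = 21
classification: single-mesh tooth geometry

single-mesh tooth geometry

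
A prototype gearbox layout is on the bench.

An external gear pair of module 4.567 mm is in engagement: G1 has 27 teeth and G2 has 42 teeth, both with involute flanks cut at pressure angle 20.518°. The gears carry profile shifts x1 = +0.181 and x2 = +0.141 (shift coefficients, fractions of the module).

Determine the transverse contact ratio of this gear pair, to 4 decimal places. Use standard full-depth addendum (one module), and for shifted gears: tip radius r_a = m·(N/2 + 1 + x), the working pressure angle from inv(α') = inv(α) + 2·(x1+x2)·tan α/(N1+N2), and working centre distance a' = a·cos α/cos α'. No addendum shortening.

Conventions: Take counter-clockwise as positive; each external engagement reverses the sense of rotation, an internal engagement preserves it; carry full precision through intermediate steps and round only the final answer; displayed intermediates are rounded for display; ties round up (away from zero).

1.5885

class = single-mesh tooth geometry [involute pair 27T × 42T, m = 4.567]
base radii: r_b1 = 57.743269, r_b2 = 89.822863
tip radii: r_a1 = 67.048127, r_a2 = 101.117947
inv(α') = inv(20.518°) + 2·(+0.181+0.141)·tan α/(27+42) = 0.01962907  ⇒  α' = 21.84980°
a' = a·cos α / cos α' = 157.5615·cos 20.518°/cos 21.84980° = 158.987352
action lengths: √(r_a1²−r_b1²) = 34.075889, √(r_a2²−r_b2²) = 46.440202
base pitch p_b = π·m·cos α = 13.437469
CR = (34.075889 + 46.440202 − 158.987352·sin 21.84980°)/13.437469 = 1.588471
contact ratio ≈ 1.5885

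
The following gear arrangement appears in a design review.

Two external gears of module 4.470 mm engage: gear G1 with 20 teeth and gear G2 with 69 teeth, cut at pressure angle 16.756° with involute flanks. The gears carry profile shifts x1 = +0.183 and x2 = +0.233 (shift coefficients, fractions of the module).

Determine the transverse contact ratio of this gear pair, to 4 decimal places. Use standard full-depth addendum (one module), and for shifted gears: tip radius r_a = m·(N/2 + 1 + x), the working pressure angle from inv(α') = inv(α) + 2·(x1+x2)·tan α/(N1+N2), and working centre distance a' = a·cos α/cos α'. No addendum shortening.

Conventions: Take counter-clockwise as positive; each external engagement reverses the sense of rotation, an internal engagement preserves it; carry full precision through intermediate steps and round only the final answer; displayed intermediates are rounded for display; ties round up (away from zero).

1.7459

topology: single-mesh involute geometry — m = 4.470, 20T/69T pair
base radii: r_b1 = 42.802091, r_b2 = 147.667212
tip radii: r_a1 = 49.988010, r_a2 = 159.726510
inv(α') = inv(16.756°) + 2·(+0.183+0.233)·tan α/(20+69) = 0.01144727  ⇒  α' = 18.36479°
a' = a·cos α / cos α' = 198.9150·cos 16.756°/cos 18.36479° = 200.690504
action lengths: √(r_a1²−r_b1²) = 25.822126, √(r_a2²−r_b2²) = 60.884747
base pitch p_b = π·m·cos α = 13.446673
CR = (25.822126 + 60.884747 − 200.690504·sin 18.36479°)/13.446673 = 1.745871
contact ratio ≈ 1.7459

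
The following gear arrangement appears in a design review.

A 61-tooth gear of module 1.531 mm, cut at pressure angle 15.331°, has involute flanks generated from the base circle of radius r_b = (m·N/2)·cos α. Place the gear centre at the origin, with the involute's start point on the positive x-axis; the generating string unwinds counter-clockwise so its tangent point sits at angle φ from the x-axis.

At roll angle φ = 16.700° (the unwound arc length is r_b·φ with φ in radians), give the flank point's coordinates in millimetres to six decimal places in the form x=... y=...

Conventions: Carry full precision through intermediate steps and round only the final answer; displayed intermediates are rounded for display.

topology: single-mesh involute geometry — m = 1.531, N = 61
pitch radius r_p = m·N/2 = 1.531·61/2 = 46.695500
base radius r_b = r_p·cos α = 46.695500·cos 15.331° = 45.033818
roll angle φ = 16.700° = 0.29146999 rad
x = r_b·(cos φ + φ·sin φ) = 46.906300
y = r_b·(sin φ − φ·cos φ) = 0.368557

x=46.906300 y=0.368557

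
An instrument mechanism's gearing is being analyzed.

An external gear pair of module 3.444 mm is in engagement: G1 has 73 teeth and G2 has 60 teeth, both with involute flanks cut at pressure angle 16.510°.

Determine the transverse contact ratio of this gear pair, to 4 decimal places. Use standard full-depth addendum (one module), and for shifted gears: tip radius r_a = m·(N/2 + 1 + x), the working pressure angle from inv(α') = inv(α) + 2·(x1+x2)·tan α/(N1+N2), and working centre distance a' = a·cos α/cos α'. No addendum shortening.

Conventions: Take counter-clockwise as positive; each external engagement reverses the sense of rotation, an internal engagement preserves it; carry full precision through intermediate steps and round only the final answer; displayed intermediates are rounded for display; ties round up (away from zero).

2.0383

topology: single-mesh involute geometry — m = 3.444, 73T/60T pair
base radii: r_b1 = 120.523161, r_b2 = 99.060132
tip radii: r_a1 = 129.150000, r_a2 = 106.764000
no profile shift: α' = α, a' = a
action lengths: √(r_a1²−r_b1²) = 46.410024, √(r_a2²−r_b2²) = 39.820120
base pitch p_b = π·m·cos α = 10.373553
CR = (46.410024 + 39.820120 − 229.026000·sin 16.51000°)/10.373553 = 2.038349
contact ratio ≈ 2.0383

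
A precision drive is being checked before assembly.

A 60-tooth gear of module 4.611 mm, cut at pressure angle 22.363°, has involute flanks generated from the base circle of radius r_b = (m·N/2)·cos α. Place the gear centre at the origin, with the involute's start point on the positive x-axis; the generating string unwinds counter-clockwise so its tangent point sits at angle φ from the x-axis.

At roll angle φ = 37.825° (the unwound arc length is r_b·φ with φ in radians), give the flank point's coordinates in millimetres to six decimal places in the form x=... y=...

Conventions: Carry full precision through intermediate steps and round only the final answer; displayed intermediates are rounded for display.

topology: single-mesh involute geometry — m = 4.611, N = 60
pitch radius r_p = m·N/2 = 4.611·60/2 = 138.330000
base radius r_b = r_p·cos α = 138.330000·cos 22.363° = 127.926467
roll angle φ = 37.825° = 0.66017079 rad
x = r_b·(cos φ + φ·sin φ) = 152.838664
y = r_b·(sin φ − φ·cos φ) = 11.742512

x=152.838664 y=11.742512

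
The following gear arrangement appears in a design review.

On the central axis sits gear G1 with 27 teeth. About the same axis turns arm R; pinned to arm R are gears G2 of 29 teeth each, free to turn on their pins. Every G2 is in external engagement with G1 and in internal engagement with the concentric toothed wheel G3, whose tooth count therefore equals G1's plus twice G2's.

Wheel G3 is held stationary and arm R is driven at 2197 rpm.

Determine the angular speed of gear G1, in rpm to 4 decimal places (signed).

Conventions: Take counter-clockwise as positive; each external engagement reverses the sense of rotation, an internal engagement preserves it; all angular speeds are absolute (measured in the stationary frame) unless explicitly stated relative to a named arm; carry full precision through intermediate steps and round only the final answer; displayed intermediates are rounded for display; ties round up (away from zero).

+9113.4815 rpm

recognized (axles ride arm R): planetary set, 27/29/85 teeth
normalise by the input: solve with ω_arm = 1, then scale by 2197 rpm
ring teeth: 27 + 2·29 = 85
27(ω_sun−ω_arm) = −85(ω_ring−ω_arm),  ω_ring = 0, ω_arm = 1
ω_sun = 1 − (85/27)(0−1) = 112/27
scale: ω_sun = 112/27 × 2197 rpm = +9113.4815 rpm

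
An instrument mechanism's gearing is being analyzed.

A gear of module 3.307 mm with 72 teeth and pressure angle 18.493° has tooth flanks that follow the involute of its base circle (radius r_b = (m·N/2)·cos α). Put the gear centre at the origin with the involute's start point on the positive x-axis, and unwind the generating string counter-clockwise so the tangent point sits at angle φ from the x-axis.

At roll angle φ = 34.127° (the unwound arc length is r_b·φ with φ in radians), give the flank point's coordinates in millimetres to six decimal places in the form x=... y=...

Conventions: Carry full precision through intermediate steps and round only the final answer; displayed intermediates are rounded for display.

class = single-mesh tooth geometry [base-circle involute, m = 3.307, 72T]
pitch radius r_p = m·N/2 = 3.307·72/2 = 119.052000
base radius r_b = r_p·cos α = 119.052000·cos 18.493° = 112.904442
roll angle φ = 34.127° = 0.59562851 rad
x = r_b·(cos φ + φ·sin φ) = 131.190559
y = r_b·(sin φ − φ·cos φ) = 7.674139

x=131.190559 y=7.674139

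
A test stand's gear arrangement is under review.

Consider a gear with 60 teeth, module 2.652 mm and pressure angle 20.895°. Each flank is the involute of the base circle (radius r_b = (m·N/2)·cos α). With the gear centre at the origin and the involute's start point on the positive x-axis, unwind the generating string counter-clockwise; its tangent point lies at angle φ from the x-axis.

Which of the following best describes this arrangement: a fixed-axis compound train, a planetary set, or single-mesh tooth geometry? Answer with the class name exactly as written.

recognized (one wheel, involute flank): single-mesh tooth geometry, m = 2.652, N = 60
classification: single-mesh tooth geometry

single-mesh tooth geometry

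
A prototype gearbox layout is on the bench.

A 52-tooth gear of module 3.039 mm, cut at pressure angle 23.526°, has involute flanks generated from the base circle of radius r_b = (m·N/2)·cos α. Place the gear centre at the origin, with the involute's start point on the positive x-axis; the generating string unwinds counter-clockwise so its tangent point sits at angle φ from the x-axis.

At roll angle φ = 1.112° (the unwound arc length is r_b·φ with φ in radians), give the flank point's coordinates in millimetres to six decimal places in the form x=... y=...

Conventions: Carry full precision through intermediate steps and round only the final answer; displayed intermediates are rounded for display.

x=72.459923 y=0.000177

class = single-mesh tooth geometry [base-circle involute, m = 3.039, 52T]
pitch radius r_p = m·N/2 = 3.039·52/2 = 79.014000
base radius r_b = r_p·cos α = 79.014000·cos 23.526° = 72.446280
roll angle φ = 1.112° = 0.01940806 rad
x = r_b·(cos φ + φ·sin φ) = 72.459923
y = r_b·(sin φ − φ·cos φ) = 0.000177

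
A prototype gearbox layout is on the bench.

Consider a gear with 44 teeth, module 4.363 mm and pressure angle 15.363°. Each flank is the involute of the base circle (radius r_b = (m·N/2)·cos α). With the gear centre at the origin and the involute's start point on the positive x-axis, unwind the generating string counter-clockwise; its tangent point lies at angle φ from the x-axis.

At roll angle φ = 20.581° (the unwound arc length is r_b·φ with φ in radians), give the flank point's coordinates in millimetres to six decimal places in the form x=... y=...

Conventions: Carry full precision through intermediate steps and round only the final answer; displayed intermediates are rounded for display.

x=98.336079 y=1.411566

single-mesh involute tooth geometry (44T wheel at module 4.363)
pitch radius r_p = m·N/2 = 4.363·44/2 = 95.986000
base radius r_b = r_p·cos α = 95.986000·cos 15.363° = 92.556103
roll angle φ = 20.581° = 0.35920621 rad
x = r_b·(cos φ + φ·sin φ) = 98.336079
y = r_b·(sin φ − φ·cos φ) = 1.411566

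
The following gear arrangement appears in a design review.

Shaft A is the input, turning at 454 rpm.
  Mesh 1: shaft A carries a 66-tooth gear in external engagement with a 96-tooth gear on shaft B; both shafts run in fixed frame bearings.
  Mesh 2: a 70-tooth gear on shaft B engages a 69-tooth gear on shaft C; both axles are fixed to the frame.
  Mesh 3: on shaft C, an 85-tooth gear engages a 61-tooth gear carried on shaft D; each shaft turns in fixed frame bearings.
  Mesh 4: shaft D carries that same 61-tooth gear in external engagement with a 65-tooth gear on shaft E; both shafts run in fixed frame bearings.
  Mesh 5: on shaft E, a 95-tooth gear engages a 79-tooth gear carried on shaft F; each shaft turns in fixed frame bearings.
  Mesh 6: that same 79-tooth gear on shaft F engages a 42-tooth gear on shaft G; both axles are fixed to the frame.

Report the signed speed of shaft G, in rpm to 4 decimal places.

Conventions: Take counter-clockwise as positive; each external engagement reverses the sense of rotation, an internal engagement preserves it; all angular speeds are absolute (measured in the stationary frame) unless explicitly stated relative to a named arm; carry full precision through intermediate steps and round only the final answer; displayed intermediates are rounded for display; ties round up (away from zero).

+936.6070 rpm

recognized (7 fixed axles, 6 meshes): fixed-axis compound train
mesh 1 [66T→96T]: ω = 454.0000×66/96 = 312.1250 rpm, sense flips to −
mesh 2 [70T→69T]: ω = 312.1250×70/69 = 316.6486 rpm, sense flips to +
mesh 3 [85T→61T]: ω = 316.6486×85/61 = 441.2316 rpm, sense flips to −
mesh 4 [61T→65T]: ω = 441.2316×61/65 = 414.0789 rpm, sense flips to +
mesh 5 [95T→79T]: ω = 414.0789×95/79 = 497.9429 rpm, sense flips to −
mesh 6 [79T→42T]: ω = 497.9429×79/42 = 936.6070 rpm, sense flips to +
signed output speed = +936.6070 rpm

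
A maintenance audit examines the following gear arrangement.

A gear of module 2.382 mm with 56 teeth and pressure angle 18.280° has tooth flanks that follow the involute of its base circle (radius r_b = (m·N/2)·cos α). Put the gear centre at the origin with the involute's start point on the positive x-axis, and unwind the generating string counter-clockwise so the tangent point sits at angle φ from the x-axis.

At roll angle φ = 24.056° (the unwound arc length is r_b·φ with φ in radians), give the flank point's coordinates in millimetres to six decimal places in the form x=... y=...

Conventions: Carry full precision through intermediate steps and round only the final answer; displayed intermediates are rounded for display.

x=68.668497 y=1.535030

recognized (one wheel, involute flank): single-mesh tooth geometry, m = 2.382, N = 56
pitch radius r_p = m·N/2 = 2.382·56/2 = 66.696000
base radius r_b = r_p·cos α = 66.696000·cos 18.280° = 63.330188
roll angle φ = 24.056° = 0.41985640 rad
x = r_b·(cos φ + φ·sin φ) = 68.668497
y = r_b·(sin φ − φ·cos φ) = 1.535030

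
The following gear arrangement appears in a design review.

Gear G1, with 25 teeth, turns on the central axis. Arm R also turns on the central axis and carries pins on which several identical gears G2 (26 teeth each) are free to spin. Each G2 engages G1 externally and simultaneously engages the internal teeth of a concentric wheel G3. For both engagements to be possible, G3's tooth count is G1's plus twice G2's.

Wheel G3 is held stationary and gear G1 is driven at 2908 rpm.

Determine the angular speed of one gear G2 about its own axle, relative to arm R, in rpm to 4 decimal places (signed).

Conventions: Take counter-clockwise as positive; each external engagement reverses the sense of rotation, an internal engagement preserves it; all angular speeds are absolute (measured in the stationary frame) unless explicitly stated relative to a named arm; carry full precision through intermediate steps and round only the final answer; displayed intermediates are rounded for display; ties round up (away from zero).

recognized (axles ride arm R): planetary set, 25/26/77 teeth
normalise by the input: solve with ω_sun = 1, then scale by 2908 rpm
ring teeth: 25 + 2·26 = 77
25(ω_sun−ω_arm) = −77(ω_ring−ω_arm),  ω_ring = 0, ω_sun = 1
25(1−ω_arm) = −77(0−ω_arm)  ⇒  102·ω_arm = 25  ⇒  ω_arm = 25/102
sun–planet mesh: 25·(1−25/102) = −26·(ω_p−ω_arm)  ⇒  ω_p−ω_arm = -1925/2652
scale: ω_p−ω_arm = -1925/2652 × 2908 rpm = -2110.8220 rpm

-2110.8220 rpm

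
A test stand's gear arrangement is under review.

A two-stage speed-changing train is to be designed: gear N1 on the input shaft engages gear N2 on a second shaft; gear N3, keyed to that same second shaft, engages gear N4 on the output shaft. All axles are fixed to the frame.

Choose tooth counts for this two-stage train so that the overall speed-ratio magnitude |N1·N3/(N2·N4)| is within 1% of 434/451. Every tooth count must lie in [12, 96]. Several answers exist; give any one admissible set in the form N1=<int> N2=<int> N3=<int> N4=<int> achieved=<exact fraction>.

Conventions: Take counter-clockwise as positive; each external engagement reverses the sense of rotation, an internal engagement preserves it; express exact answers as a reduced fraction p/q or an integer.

2-stage fixed-axis compound train for ratio 434/451
target = 434/451 in lowest terms: an exact hit needs N1·N3 = k·434 and N2·N4 = k·451 for one integer k, every count in [12, 96]; additionally prefer no 1:1 stage (N1 ≠ N2, N3 ≠ N4)
k = 1: no 1:1-free in-range split of k·434 and k·451 into factor pairs; take k = 2
k = 2: N1·N3 = 868 = 14·62, N2·N4 = 902 = 22·41
achieved = 14·62/(22·41) = 434/451; |achieved − target| = 0 ≤ 217/22550 ✓

N1=14 N2=22 N3=62 N4=41 achieved=434/451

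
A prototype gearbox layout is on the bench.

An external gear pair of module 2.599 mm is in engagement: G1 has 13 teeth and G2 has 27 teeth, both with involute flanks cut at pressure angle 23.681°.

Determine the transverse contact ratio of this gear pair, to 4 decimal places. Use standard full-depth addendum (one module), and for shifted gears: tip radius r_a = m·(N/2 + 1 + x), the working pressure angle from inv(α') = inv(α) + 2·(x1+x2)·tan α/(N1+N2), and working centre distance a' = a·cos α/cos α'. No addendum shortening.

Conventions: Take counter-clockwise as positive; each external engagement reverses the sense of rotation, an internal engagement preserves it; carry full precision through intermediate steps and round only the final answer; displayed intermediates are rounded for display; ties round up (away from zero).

topology: single-mesh involute geometry — m = 2.599, 13T/27T pair
base radii: r_b1 = 15.470997, r_b2 = 32.132071
tip radii: r_a1 = 19.492500, r_a2 = 37.685500
no profile shift: α' = α, a' = a
action lengths: √(r_a1²−r_b1²) = 11.857732, √(r_a2²−r_b2²) = 19.690783
base pitch p_b = π·m·cos α = 7.477472
CR = (11.857732 + 19.690783 − 51.980000·sin 23.68100°)/7.477472 = 1.427094
contact ratio ≈ 1.4271

1.4271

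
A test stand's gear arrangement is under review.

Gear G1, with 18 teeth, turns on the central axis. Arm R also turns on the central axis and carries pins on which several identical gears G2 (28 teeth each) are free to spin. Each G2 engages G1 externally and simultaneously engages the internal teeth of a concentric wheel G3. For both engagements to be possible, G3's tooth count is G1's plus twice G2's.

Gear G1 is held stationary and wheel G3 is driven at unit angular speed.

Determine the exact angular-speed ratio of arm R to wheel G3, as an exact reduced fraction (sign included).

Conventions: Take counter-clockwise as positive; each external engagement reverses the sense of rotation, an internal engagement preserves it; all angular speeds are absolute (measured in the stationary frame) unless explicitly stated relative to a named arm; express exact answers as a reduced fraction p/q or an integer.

class = planetary set [G3 = 18+2·28 = 74; Willis about the carrier]
ring teeth: 18 + 2·28 = 74
18(ω_sun−ω_arm) = −74(ω_ring−ω_arm),  ω_sun = 0, ω_ring = 1
18(0−ω_arm) = −74(1−ω_arm)  ⇒  92·ω_arm = 74  ⇒  ω_arm = 37/46
ω_out/ω_in = 37/46

37/46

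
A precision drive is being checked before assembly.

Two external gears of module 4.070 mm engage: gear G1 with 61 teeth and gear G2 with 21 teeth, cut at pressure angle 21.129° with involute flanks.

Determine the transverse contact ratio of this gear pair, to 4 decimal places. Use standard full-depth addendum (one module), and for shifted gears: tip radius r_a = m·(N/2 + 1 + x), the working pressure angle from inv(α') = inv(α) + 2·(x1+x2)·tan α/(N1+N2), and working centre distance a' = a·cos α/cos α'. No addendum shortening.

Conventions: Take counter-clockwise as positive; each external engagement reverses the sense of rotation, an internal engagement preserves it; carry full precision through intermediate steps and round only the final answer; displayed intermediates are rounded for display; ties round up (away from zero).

topology: single-mesh involute geometry — m = 4.070, 61T/21T pair
base radii: r_b1 = 115.789553, r_b2 = 39.861977
tip radii: r_a1 = 128.205000, r_a2 = 46.805000
no profile shift: α' = α, a' = a
action lengths: √(r_a1²−r_b1²) = 55.039089, √(r_a2²−r_b2²) = 24.530201
base pitch p_b = π·m·cos α = 11.926676
CR = (55.039089 + 24.530201 − 166.870000·sin 21.12900°)/11.926676 = 1.628101
contact ratio ≈ 1.6281

1.6281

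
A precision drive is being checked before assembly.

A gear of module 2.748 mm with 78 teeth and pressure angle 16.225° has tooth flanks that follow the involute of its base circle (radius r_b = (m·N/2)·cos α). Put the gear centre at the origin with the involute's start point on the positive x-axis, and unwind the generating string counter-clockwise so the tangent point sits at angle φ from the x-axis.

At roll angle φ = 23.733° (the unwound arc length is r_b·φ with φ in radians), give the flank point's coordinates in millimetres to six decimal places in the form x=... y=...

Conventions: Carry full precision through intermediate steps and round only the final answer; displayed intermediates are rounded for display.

class = single-mesh tooth geometry [base-circle involute, m = 2.748, 78T]
pitch radius r_p = m·N/2 = 2.748·78/2 = 107.172000
base radius r_b = r_p·cos α = 107.172000·cos 16.225° = 102.903539
roll angle φ = 23.733° = 0.41421899 rad
x = r_b·(cos φ + φ·sin φ) = 111.356423
y = r_b·(sin φ − φ·cos φ) = 2.396234

x=111.356423 y=2.396234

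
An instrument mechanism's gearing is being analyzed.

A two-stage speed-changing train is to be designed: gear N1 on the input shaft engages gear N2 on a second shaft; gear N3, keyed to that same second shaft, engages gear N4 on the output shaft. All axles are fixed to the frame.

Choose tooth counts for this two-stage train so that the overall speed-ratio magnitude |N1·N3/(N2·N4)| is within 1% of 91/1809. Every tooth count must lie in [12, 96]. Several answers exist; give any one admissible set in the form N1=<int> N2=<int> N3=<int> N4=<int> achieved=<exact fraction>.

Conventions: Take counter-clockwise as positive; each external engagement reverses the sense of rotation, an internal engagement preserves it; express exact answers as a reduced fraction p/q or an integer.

class = fixed-axis compound train [2-stage, 91/1809 wanted]
target = 91/1809 in lowest terms: an exact hit needs N1·N3 = k·91 and N2·N4 = k·1809 for one integer k, every count in [12, 96]; additionally prefer no 1:1 stage (N1 ≠ N2, N3 ≠ N4)
k = 1: no 1:1-free in-range split of k·91 and k·1809 into factor pairs; take k = 2
k = 2: N1·N3 = 182 = 13·14, N2·N4 = 3618 = 54·67
achieved = 13·14/(54·67) = 91/1809; |achieved − target| = 0 ≤ 91/180900 ✓

N1=13 N2=54 N3=14 N4=67 achieved=91/1809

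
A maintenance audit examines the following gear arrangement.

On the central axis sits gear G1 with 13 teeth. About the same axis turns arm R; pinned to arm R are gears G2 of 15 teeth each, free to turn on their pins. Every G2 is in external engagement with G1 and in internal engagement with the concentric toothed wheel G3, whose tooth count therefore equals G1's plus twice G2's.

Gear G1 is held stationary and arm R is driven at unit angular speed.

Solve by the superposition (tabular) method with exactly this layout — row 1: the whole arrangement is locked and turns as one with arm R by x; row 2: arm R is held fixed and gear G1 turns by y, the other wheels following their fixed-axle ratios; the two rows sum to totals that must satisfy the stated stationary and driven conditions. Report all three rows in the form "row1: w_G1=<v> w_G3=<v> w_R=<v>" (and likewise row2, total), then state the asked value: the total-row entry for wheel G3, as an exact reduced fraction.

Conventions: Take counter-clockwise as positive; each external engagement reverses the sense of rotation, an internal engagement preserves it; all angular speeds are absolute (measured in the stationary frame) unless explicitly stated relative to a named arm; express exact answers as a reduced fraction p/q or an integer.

recognized (axles ride arm R): planetary set, 13/15/43 teeth
row 1 (train locked, turned with arm): all members turn x
row 2 — arm fixed, fixed-axis ratios: sun y, ring −(13/43)·y, arm 0
boundary: total ω_sun = x + y = 0 and total ω_arm = x = 1  ⇒  y = -1, x = 1
row 2 ring = −(13/43)·(-1) = 13/43
totals (row 1 + row 2): sun 1 + (-1) = 0, ring 1 + 13/43 = 56/43, arm 1 + 0 = 1
asked cell (total, ring) = 56/43

row1: w_G1=1 w_G3=1 w_R=1
row2: w_G1=-1 w_G3=13/43 w_R=0
total: w_G1=0 w_G3=56/43 w_R=1
asked value: 56/43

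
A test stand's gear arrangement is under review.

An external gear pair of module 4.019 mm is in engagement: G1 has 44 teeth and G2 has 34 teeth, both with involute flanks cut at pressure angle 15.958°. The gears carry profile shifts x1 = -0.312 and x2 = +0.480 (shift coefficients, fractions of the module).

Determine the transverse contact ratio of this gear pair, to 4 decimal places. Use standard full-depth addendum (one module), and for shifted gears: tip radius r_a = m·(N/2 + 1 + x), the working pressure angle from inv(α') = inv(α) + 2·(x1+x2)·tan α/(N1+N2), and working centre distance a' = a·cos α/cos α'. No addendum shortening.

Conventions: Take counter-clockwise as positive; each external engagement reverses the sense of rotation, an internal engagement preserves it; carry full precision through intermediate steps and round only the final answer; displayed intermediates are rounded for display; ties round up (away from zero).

topology: single-mesh involute geometry — m = 4.019, 44T/34T pair
base radii: r_b1 = 85.010679, r_b2 = 65.690070
tip radii: r_a1 = 91.183072, r_a2 = 74.271120
inv(α') = inv(15.958°) + 2·(-0.312+0.480)·tan α/(44+34) = 0.00866439  ⇒  α' = 16.77602°
a' = a·cos α / cos α' = 156.7410·cos 15.958°/cos 16.77602° = 157.399617
action lengths: √(r_a1²−r_b1²) = 32.977827, √(r_a2²−r_b2²) = 34.655648
base pitch p_b = π·m·cos α = 12.139497
CR = (32.977827 + 34.655648 − 157.399617·sin 16.77602°)/12.139497 = 1.828993
contact ratio ≈ 1.8290

1.8290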